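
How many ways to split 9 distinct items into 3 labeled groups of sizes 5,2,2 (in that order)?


9! = 362880
Denominator: 5!=120 * 2!=2 * 2!=2
Coefficient = 362880 / 480 = 756

756


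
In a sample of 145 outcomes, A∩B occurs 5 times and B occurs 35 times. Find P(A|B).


P(A|B) = P(A∩B)/P(B) = (5/145)/(35/145) = 5/35 = 1/7

1/7


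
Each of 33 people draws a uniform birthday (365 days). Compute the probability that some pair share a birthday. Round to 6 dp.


P(all different) = prod((365-i)/365 for i=0..32) = 0.225028
P(at least one match) = 1 - 0.225028 = 0.774972

0.774972


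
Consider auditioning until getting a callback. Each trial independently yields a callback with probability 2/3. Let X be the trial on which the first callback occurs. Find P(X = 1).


P(X=1) = (1-p)^0 * p = (1/3)^0 * 2/3
= 1 * 2/3 = 2/3

2/3


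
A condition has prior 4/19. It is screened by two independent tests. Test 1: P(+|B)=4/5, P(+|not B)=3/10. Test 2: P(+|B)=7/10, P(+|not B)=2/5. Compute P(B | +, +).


After test 1: P(+) = 4/5*4/19 + 3/10*15/19 = 77/190
P(B|+) = (16/95)/(77/190) = 32/77
After test 2 (use post1 as new prior): P(+) = 7/10*32/77 + 2/5*45/77 = 202/385
P(B|+,+) = (16/55)/(202/385) = 56/101

56/101


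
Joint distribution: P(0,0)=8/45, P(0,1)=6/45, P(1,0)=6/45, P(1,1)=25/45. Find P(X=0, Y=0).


Read from table: P(X=0, Y=0) = 8/45

8/45


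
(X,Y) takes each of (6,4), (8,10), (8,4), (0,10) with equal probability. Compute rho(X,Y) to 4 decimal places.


Cov(X,Y) = -4.5000, Var(X) = 10.7500, Var(Y) = 9.0000
rho = Cov/(sqrt(VarX)*sqrt(VarY)) = -0.4575

-0.4575


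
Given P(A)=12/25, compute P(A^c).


P(A') = 1 - P(A) = 1 - 12/25 = 13/25

13/25


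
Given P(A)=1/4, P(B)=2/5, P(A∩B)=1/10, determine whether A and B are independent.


P(A)*P(B) = 1/4*2/5 = 1/10
P(A∩B) = 1/10, which equals P(A)P(B), so independent

Yes, A and B are independent


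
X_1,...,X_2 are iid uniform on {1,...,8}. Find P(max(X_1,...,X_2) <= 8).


P(max <= 8) = P(all X_i <= 8) = (P(X_1 <= 8))^2
= (8/8)^2 = 1^2 = 1

1


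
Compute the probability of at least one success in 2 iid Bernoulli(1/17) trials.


P(at least one) = 1 - P(none)
P(none) = (1 - 1/17)^2 = (16/17)^2 = 256/289
P(at least one) = 1 - 256/289 = 33/289

33/289


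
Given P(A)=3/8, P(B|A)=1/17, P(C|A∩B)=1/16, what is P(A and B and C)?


P(A∩B∩C) = P(A) * P(B|A) * P(C|A∩B)
= 3/8 * 1/17 * 1/16
= 3/136 * 1/16 = 3/2176

3/2176


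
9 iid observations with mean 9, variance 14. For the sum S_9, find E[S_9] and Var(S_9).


E[S_n] = n*mu = 9*9 = 81
Var(S_n) = n*sigma^2 = 9*14 = 126

E[S_9]=81, Var(S_9)=126


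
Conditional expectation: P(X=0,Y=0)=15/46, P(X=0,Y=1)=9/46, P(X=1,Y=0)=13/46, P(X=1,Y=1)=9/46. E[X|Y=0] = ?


P(Y=0) = 28/46
E[X|Y=0] = (0*15 + 1*13)/28 = 13/28

13/28


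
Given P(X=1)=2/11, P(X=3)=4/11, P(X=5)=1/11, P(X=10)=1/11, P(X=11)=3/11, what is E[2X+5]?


E[2X+5] = sum(g(x)*P(x))
= 7*2/11 + 11*4/11 + 15*1/11 + 25*1/11 + 27*3/11
= 179/11

179/11


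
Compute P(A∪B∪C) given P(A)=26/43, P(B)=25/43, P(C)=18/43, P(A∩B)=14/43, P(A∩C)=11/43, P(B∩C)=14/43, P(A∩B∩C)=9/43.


P(A∪B∪C) = P(A)+P(B)+P(C) - P(AB)-P(AC)-P(BC) + P(ABC)
= 26/43+25/43+18/43 - 14/43-11/43-14/43 + 9/43
= 39/43

39/43


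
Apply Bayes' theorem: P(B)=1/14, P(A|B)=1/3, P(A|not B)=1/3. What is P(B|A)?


P(A) = P(A|B)P(B) + P(A|B')P(B') = 1/3*1/14 + 1/3*13/14 = 1/3
P(B|A) = P(A|B)P(B)/P(A) = (1/42)/(1/3) = 1/14

1/14


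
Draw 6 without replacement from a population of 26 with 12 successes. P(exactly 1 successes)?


P(X=1) = C(12,1)*C(14,5) / C(26,6)
= 12*2002 / 230230
= 24024/230230 = 12/115

12/115


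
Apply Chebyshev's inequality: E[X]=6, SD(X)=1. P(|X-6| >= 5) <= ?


k = 5/1 = 5
Chebyshev: P(|X-mu| >= k*sigma) <= 1/k^2 = 1/5^2 = 1/25

1/25


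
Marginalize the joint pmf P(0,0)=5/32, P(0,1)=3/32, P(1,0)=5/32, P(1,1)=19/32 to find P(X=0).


P(X=0) = P(0,0)+P(0,1) = 5/32 + 3/32 = 8/32 = 1/4

1/4


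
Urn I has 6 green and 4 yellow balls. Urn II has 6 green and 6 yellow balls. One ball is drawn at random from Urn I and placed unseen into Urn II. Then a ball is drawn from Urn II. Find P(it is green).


P(transfer green) = 6/10 = 3/5; P(transfer yellow) = 2/5
If green transferred: Urn II has 7 green of 13, so P(green|green moved) = 7/13
If yellow transferred: Urn II has 6 green of 13, so P(green|yellow moved) = 6/13
By total probability: P(green) = 3/5*7/13 + 2/5*6/13 = 33/65

33/65


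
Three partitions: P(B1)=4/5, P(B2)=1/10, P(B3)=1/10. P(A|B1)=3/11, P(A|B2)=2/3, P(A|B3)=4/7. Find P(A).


P(A) = P(A|B1)P(B1) + P(A|B2)P(B2) + P(A|B3)P(B3)
= 3/11*4/5 + 2/3*1/10 + 4/7*1/10
= 12/55 + 1/15 + 2/35 = 79/231

79/231


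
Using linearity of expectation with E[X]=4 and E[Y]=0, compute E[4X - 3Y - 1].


E[4X - 3Y - 1] = 4*E[X] - 3*E[Y] - 1
= (4)*(4) + (-3)*(0) + (-1)
= 16 + 0 - 1 = 15

15


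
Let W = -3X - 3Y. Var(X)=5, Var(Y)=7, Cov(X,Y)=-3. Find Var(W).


Var(-3X - 3Y) = (-3)^2*Var(X) + (-3)^2*Var(Y) + 2*(-3)*(-3)*Cov(X,Y)
= 9*5 + 9*7 + 18*(-3)
= 45 + 63 - 54 = 54

54


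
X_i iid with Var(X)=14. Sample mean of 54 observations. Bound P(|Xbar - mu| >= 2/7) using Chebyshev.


Var(Xbar) = Var(X)/n = 14/54
Chebyshev: P(|Xbar-mu| >= 2/7) <= Var(Xbar)/(2/7)^2 = (7/27)/(4/49) = 343/108
Bound exceeds 1, so trivial bound: 1

1


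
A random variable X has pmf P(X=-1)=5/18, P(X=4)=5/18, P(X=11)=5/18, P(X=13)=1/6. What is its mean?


E[X] = sum(x * P(x))
= -1*5/18 + 4*5/18 + 11*5/18 + 13*1/6
= 109/18

109/18


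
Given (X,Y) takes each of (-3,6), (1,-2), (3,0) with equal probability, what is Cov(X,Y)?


E[X]=1/3, E[Y]=4/3, E[XY]=-20/3
Cov(X,Y) = E[XY] - E[X]E[Y] = -20/3 - 1/3*4/3 = -64/9

-64/9


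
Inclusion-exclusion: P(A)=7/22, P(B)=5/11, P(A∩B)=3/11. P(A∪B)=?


P(A∪B) = P(A) + P(B) - P(A∩B)
= 7/22 + 5/11 - 3/11 = 1/2

1/2


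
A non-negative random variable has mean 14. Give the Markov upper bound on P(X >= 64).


Markov: P(X >= a) <= E[X]/a
P(X >= 64) <= 14/64 = 7/32

7/32


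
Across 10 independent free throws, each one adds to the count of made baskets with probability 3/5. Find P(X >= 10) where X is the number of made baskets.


P(X>=10) = P(X=10)
= 59049/9765625
= 59049/9765625

59049/9765625


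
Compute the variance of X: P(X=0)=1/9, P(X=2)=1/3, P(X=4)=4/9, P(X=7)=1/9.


E[X] = 29/9, E[X^2] = 125/9
Var(X) = E[X^2] - (E[X])^2 = 125/9 - (29/9)^2 = 284/81

284/81


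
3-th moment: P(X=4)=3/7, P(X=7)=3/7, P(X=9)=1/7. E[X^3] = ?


E[X^3] = sum(x^3 * P(x))
= 64*3/7 + 343*3/7 + 729*1/7
= 1950/7

1950/7


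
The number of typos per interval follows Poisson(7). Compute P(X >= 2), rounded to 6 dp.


P(X>=2) = 1 - P(X<=1) = 1 - (e^(-7)*7^0/0! + e^(-7)*7^1/1!)
≈ 1 - (0.0009118820 + 0.0063831738)
= 1 - 0.0072950558 = 0.9927049442
≈ 0.992705

0.992705


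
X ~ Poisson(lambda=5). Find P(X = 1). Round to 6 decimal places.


P(X=1) = e^(-5) * 5^1 / 1!
≈ 0.006737946999 * 5 / 1
≈ 0.033690

0.033690


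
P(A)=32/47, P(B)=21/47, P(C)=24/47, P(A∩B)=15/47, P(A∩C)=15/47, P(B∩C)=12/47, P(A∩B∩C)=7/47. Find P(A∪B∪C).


P(A∪B∪C) = P(A)+P(B)+P(C) - P(AB)-P(AC)-P(BC) + P(ABC)
= 32/47+21/47+24/47 - 15/47-15/47-12/47 + 7/47
= 42/47

42/47


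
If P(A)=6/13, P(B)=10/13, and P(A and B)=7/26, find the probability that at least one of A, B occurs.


P(A∪B) = P(A) + P(B) - P(A∩B)
= 6/13 + 10/13 - 7/26 = 25/26

25/26


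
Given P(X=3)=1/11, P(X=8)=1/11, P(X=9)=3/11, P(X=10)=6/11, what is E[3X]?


E[3X] = sum(g(x)*P(x))
= 9*1/11 + 24*1/11 + 27*3/11 + 30*6/11
= 294/11

294/11


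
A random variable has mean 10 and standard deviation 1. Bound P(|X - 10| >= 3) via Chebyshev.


k = 3/1 = 3
Chebyshev: P(|X-mu| >= k*sigma) <= 1/k^2 = 1/3^2 = 1/9

1/9


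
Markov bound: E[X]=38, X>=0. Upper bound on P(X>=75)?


Markov: P(X >= a) <= E[X]/a
P(X >= 75) <= 38/75

38/75


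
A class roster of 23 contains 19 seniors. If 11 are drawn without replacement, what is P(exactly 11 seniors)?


P(X=11) = C(19,11)*C(4,0) / C(23,11)
= 75582*1 / 1352078
= 75582/1352078 = 9/161

9/161


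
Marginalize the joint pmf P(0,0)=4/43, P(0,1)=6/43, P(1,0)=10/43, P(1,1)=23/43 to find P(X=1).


P(X=1) = P(1,0)+P(1,1) = 10/43 + 23/43 = 33/43

33/43


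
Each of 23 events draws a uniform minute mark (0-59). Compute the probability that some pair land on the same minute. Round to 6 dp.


P(all different) = prod((60-i)/60 for i=0..22) = 0.007655
P(at least one match) = 1 - 0.007655 = 0.992345

0.992345


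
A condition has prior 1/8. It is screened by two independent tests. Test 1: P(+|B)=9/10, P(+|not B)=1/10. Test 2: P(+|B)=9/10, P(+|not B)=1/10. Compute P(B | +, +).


After test 1: P(+) = 9/10*1/8 + 1/10*7/8 = 1/5
P(B|+) = (9/80)/(1/5) = 9/16
After test 2 (use post1 as new prior): P(+) = 9/10*9/16 + 1/10*7/16 = 11/20
P(B|+,+) = (81/160)/(11/20) = 81/88

81/88


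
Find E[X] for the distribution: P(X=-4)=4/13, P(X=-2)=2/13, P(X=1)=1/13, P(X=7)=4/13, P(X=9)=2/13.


E[X] = sum(x * P(x))
= -4*4/13 - 2*2/13 + 1*1/13 + 7*4/13 + 9*2/13
= 27/13

27/13


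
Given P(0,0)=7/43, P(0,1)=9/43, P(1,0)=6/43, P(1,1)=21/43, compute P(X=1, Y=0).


Read from table: P(X=1, Y=0) = 6/43

6/43


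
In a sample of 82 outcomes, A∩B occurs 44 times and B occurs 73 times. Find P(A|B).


P(A|B) = P(A∩B)/P(B) = (44/82)/(73/82) = 44/73

44/73


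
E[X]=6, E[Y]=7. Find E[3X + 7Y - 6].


E[3X + 7Y - 6] = 3*E[X] + 7*E[Y] - 6
= (3)*(6) + (7)*(7) + (-6)
= 18 + 49 - 6 = 61

61


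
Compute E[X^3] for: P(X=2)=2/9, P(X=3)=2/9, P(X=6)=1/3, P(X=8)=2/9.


E[X^3] = sum(x^3 * P(x))
= 8*2/9 + 27*2/9 + 216*1/3 + 512*2/9
= 1742/9

1742/9


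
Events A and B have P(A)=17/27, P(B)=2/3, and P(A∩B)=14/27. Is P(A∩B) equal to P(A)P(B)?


P(A)*P(B) = 17/27*2/3 = 34/81
P(A∩B) = 14/27 != 34/81, so not independent

No, A and B are not independent


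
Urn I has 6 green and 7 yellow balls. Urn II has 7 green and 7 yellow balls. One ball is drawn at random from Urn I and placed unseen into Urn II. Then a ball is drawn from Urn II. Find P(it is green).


P(transfer green) = 6/13; P(transfer yellow) = 7/13
If green transferred: Urn II has 8 green of 15, so P(green|green moved) = 8/15
If yellow transferred: Urn II has 7 green of 15, so P(green|yellow moved) = 7/15
By total probability: P(green) = 6/13*8/15 + 7/13*7/15 = 97/195

97/195


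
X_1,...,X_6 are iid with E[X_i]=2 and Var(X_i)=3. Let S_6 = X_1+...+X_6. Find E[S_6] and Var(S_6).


E[S_n] = n*mu = 6*2 = 12
Var(S_n) = n*sigma^2 = 6*3 = 18

E[S_6]=12, Var(S_6)=18


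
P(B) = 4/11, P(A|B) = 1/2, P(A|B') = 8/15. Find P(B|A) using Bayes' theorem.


P(A) = P(A|B)P(B) + P(A|B')P(B') = 1/2*4/11 + 8/15*7/11 = 86/165
P(B|A) = P(A|B)P(B)/P(A) = (2/11)/(86/165) = 15/43

15/43


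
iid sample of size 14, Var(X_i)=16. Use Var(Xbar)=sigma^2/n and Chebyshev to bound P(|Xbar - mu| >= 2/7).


Var(Xbar) = Var(X)/n = 16/14
Chebyshev: P(|Xbar-mu| >= 2/7) <= Var(Xbar)/(2/7)^2 = (8/7)/(4/49) = 14
Bound exceeds 1, so trivial bound: 1

1


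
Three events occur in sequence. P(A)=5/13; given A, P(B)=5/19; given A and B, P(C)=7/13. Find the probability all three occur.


P(A∩B∩C) = P(A) * P(B|A) * P(C|A∩B)
= 5/13 * 5/19 * 7/13
= 25/247 * 7/13 = 175/3211

175/3211


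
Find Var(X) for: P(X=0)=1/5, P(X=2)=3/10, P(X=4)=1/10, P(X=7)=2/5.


E[X] = 19/5, E[X^2] = 112/5
Var(X) = E[X^2] - (E[X])^2 = 112/5 - (19/5)^2 = 199/25

199/25


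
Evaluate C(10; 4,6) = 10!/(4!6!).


10! = 3628800
Denominator: 4!=24 * 6!=720
Coefficient = 3628800 / 17280 = 210

210


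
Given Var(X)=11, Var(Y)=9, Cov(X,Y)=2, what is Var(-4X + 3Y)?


Var(-4X + 3Y) = (-4)^2*Var(X) + 3^2*Var(Y) + 2*(-4)*3*Cov(X,Y)
= 16*11 + 9*9 - 24*2
= 176 + 81 - 48 = 209

209


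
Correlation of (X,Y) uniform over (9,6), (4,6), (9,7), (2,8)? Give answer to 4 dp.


Cov(X,Y) = -1.2500, Var(X) = 9.5000, Var(Y) = 0.6875
rho = Cov/(sqrt(VarX)*sqrt(VarY)) = -0.4891

-0.4891


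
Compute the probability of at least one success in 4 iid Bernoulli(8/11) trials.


P(at least one) = 1 - P(none)
P(none) = (1 - 8/11)^4 = (3/11)^4 = 81/14641
P(at least one) = 1 - 81/14641 = 14560/14641

14560/14641


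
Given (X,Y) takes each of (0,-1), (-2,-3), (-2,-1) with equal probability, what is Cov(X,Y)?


E[X]=-4/3, E[Y]=-5/3, E[XY]=8/3
Cov(X,Y) = E[XY] - E[X]E[Y] = 8/3 + 4/3*-5/3 = 4/9

4/9


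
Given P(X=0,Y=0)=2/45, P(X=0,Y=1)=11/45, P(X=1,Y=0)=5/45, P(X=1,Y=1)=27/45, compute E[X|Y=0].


P(Y=0) = 7/45
E[X|Y=0] = (0*2 + 1*5)/7 = 5/7

5/7


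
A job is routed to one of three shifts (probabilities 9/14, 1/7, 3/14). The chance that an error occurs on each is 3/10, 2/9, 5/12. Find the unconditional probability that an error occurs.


P(A) = P(A|B1)P(B1) + P(A|B2)P(B2) + P(A|B3)P(B3)
= 3/10*9/14 + 2/9*1/7 + 5/12*3/14
= 27/140 + 2/63 + 5/56 = 113/360

113/360


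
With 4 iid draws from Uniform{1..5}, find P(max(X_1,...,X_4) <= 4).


P(max <= 4) = P(all X_i <= 4) = (P(X_1 <= 4))^4
= (4/5)^4 = 256/625

256/625


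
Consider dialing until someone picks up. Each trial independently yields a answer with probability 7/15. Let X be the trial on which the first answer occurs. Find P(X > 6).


P(X > 6) = P(first 6 trials all fail) = (1-p)^6 = (8/15)^6 = 262144/11390625

262144/11390625


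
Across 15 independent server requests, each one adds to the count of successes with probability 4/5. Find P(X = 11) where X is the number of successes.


P(X=11) = C(15,11) * p^11 * (1-p)^4
= 1365 * 4194304/48828125 * 1/625
= 1145044992/6103515625

1145044992/6103515625


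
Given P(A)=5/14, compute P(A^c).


P(A') = 1 - P(A) = 1 - 5/14 = 9/14

9/14


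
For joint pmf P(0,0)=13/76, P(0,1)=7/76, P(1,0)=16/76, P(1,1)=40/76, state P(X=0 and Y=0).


Read from table: P(X=0, Y=0) = 13/76

13/76


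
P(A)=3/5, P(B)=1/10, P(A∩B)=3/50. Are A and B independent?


P(A)*P(B) = 3/5*1/10 = 3/50
P(A∩B) = 3/50, which equals P(A)P(B), so independent

Yes, A and B are independent


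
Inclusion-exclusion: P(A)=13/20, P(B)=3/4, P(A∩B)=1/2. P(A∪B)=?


P(A∪B) = P(A) + P(B) - P(A∩B)
= 13/20 + 3/4 - 1/2 = 9/10

9/10


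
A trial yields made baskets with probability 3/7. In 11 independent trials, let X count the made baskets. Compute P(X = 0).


P(X=0) = C(11,0) * p^0 * (1-p)^11
= 1 * 1 * 4194304/1977326743
= 4194304/1977326743

4194304/1977326743


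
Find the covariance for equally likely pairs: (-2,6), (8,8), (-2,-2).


E[X]=4/3, E[Y]=4, E[XY]=56/3
Cov(X,Y) = E[XY] - E[X]E[Y] = 56/3 - 4/3*4 = 40/3

40/3


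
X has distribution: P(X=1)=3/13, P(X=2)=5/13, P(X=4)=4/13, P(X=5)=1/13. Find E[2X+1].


E[2X+1] = sum(g(x)*P(x))
= 3*3/13 + 5*5/13 + 9*4/13 + 11*1/13
= 81/13

81/13


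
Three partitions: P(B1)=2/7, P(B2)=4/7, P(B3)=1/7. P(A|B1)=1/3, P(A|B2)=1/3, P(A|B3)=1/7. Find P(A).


P(A) = P(A|B1)P(B1) + P(A|B2)P(B2) + P(A|B3)P(B3)
= 1/3*2/7 + 1/3*4/7 + 1/7*1/7
= 2/21 + 4/21 + 1/49 = 15/49

15/49


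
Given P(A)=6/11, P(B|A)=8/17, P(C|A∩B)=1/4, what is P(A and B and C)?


P(A∩B∩C) = P(A) * P(B|A) * P(C|A∩B)
= 6/11 * 8/17 * 1/4
= 48/187 * 1/4 = 12/187

12/187


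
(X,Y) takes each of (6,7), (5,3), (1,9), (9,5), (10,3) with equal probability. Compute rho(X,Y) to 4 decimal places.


Cov(X,Y) = -5.2800, Var(X) = 10.1600, Var(Y) = 5.4400
rho = Cov/(sqrt(VarX)*sqrt(VarY)) = -0.7102

-0.7102


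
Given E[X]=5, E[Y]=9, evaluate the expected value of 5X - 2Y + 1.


E[5X - 2Y + 1] = 5*E[X] - 2*E[Y] + 1
= (5)*(5) + (-2)*(9) + (1)
= 25 - 18 + 1 = 8

8


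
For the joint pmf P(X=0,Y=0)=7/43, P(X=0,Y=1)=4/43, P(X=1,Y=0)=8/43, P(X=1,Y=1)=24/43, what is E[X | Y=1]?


P(Y=1) = 28/43
E[X|Y=1] = (0*4 + 1*24)/28 = 24/28 = 6/7

6/7


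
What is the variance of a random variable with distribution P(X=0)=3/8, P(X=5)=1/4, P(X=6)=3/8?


E[X] = 7/2, E[X^2] = 79/4
Var(X) = E[X^2] - (E[X])^2 = 79/4 - (7/2)^2 = 15/2

15/2


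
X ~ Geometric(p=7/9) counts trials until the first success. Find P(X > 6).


P(X > 6) = P(first 6 trials all fail) = (1-p)^6 = (2/9)^6 = 64/531441

64/531441


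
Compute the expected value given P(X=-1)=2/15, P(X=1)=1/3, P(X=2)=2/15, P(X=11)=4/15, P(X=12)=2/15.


E[X] = sum(x * P(x))
= -1*2/15 + 1*1/3 + 2*2/15 + 11*4/15 + 12*2/15
= 5

5


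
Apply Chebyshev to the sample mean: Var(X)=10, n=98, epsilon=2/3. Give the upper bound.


Var(Xbar) = Var(X)/n = 10/98
Chebyshev: P(|Xbar-mu| >= 2/3) <= Var(Xbar)/(2/3)^2 = (5/49)/(4/9) = 45/196

45/196


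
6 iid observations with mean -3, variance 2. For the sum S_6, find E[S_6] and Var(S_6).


E[S_n] = n*mu = 6*-3 = -18
Var(S_n) = n*sigma^2 = 6*2 = 12

E[S_6]=-18, Var(S_6)=12


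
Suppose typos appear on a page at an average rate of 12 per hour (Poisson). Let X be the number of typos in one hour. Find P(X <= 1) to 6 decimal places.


P(X<=1) = e^(-12)*12^0/0! + e^(-12)*12^1/1!
≈ 0.0000061442 + 0.0000737305
= 0.0000798747
≈ 0.000080

0.000080


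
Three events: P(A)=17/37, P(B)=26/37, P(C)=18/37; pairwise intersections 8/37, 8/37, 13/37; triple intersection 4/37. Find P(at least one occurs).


P(A∪B∪C) = P(A)+P(B)+P(C) - P(AB)-P(AC)-P(BC) + P(ABC)
= 17/37+26/37+18/37 - 8/37-8/37-13/37 + 4/37
= 36/37

36/37


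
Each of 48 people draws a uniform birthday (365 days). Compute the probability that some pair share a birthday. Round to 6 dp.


P(all different) = prod((365-i)/365 for i=0..47) = 0.039402
P(at least one match) = 1 - 0.039402 = 0.960598

0.960598


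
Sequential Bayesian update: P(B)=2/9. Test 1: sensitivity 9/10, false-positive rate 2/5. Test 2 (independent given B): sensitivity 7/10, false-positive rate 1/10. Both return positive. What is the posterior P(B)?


After test 1: P(+) = 9/10*2/9 + 2/5*7/9 = 23/45
P(B|+) = (1/5)/(23/45) = 9/23
After test 2 (use post1 as new prior): P(+) = 7/10*9/23 + 1/10*14/23 = 77/230
P(B|+,+) = (63/230)/(77/230) = 9/11

9/11


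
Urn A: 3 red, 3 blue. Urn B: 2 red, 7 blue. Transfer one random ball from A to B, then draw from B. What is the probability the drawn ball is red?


P(transfer red) = 3/6 = 1/2; P(transfer blue) = 1/2
If red transferred: Urn II has 3 red of 10, so P(red|red moved) = 3/10
If blue transferred: Urn II has 2 red of 10, so P(red|blue moved) = 1/5
By total probability: P(red) = 1/2*3/10 + 1/2*1/5 = 1/4

1/4


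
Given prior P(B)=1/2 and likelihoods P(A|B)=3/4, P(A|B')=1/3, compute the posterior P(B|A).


P(A) = P(A|B)P(B) + P(A|B')P(B') = 3/4*1/2 + 1/3*1/2 = 13/24
P(B|A) = P(A|B)P(B)/P(A) = (3/8)/(13/24) = 9/13

9/13


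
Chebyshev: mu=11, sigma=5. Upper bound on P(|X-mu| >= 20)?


k = 20/5 = 4
Chebyshev: P(|X-mu| >= k*sigma) <= 1/k^2 = 1/4^2 = 1/16

1/16


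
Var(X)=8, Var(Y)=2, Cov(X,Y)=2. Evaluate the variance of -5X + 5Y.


Var(-5X + 5Y) = (-5)^2*Var(X) + 5^2*Var(Y) + 2*(-5)*5*Cov(X,Y)
= 25*8 + 25*2 - 50*2
= 200 + 50 - 100 = 150

150


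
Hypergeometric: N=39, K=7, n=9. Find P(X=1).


P(X=1) = C(7,1)*C(32,8) / C(39,9)
= 7*10518300 / 211915132
= 73628100/211915132 = 45675/131461

45675/131461


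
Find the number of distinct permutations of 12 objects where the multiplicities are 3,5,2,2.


12! = 479001600
Denominator: 3!=6 * 5!=120 * 2!=2 * 2!=2
Coefficient = 479001600 / 2880 = 166320

166320


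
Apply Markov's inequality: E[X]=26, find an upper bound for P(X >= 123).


Markov: P(X >= a) <= E[X]/a
P(X >= 123) <= 26/123

26/123


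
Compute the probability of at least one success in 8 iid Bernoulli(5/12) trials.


P(at least one) = 1 - P(none)
P(none) = (1 - 5/12)^8 = (7/12)^8 = 5764801/429981696
P(at least one) = 1 - 5764801/429981696 = 424216895/429981696

424216895/429981696


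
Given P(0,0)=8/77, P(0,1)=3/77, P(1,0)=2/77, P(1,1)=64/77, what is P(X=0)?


P(X=0) = P(0,0)+P(0,1) = 8/77 + 3/77 = 11/77 = 1/7

1/7


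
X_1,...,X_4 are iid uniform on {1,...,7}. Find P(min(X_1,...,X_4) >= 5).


P(min >= 5) = P(all X_i >= 5) = (P(X_1 >= 5))^4
= (3/7)^4 = 81/2401

81/2401


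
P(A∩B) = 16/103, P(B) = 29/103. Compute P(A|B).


P(A|B) = P(A∩B)/P(B) = (16/103)/(29/103) = 16/29

16/29


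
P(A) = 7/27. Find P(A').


P(A') = 1 - P(A) = 1 - 7/27 = 20/27

20/27


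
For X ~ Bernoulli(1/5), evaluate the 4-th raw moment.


For Bernoulli: X in {0,1}
E[X^4] = 0^4*(1-1/5) + 1^4*1/5 = 1/5

1/5


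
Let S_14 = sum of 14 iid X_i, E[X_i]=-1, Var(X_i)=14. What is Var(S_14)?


By independence, Var(S_n) = n*Var(X_1) = 14*14 = 196

196


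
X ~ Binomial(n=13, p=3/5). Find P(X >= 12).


P(X>=12) = P(X=12) + P(X=13)
= 13817466/1220703125 + 1594323/1220703125
= 15411789/1220703125

15411789/1220703125


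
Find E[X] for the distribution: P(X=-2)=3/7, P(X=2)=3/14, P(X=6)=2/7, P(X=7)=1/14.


E[X] = sum(x * P(x))
= -2*3/7 + 2*3/14 + 6*2/7 + 7*1/14
= 25/14

25/14


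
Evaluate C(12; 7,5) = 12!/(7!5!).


12! = 479001600
Denominator: 7!=5040 * 5!=120
Coefficient = 479001600 / 604800 = 792

792


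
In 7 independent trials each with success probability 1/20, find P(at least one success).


P(at least one) = 1 - P(none)
P(none) = (1 - 1/20)^7 = (19/20)^7 = 893871739/1280000000
P(at least one) = 1 - 893871739/1280000000 = 386128261/1280000000

386128261/1280000000


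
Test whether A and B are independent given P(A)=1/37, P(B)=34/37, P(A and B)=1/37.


P(A)*P(B) = 1/37*34/37 = 34/1369
P(A∩B) = 1/37 != 34/1369, so not independent

No, A and B are not independent


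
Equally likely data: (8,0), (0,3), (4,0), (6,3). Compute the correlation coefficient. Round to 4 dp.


Cov(X,Y) = -2.2500, Var(X) = 8.7500, Var(Y) = 2.2500
rho = Cov/(sqrt(VarX)*sqrt(VarY)) = -0.5071

-0.5071


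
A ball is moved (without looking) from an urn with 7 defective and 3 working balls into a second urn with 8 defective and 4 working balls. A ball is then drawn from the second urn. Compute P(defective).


P(transfer defective) = 7/10; P(transfer working) = 3/10
If defective transferred: Urn II has 9 defective of 13, so P(defective|defective moved) = 9/13
If working transferred: Urn II has 8 defective of 13, so P(defective|working moved) = 8/13
By total probability: P(defective) = 7/10*9/13 + 3/10*8/13 = 87/130

87/130


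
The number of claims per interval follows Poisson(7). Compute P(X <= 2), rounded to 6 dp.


P(X<=2) = e^(-7)*7^0/0! + e^(-7)*7^1/1! + e^(-7)*7^2/2!
≈ 0.0009118820 + 0.0063831738 + 0.0223411082
= 0.0296361640
≈ 0.029636

0.029636


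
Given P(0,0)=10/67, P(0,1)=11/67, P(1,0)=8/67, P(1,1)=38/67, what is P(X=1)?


P(X=1) = P(1,0)+P(1,1) = 8/67 + 38/67 = 46/67

46/67


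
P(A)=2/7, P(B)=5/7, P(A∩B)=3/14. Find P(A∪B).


P(A∪B) = P(A) + P(B) - P(A∩B)
= 2/7 + 5/7 - 3/14 = 11/14

11/14


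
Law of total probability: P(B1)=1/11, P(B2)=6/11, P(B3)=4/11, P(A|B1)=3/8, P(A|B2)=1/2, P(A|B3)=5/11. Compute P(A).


P(A) = P(A|B1)P(B1) + P(A|B2)P(B2) + P(A|B3)P(B3)
= 3/8*1/11 + 1/2*6/11 + 5/11*4/11
= 3/88 + 3/11 + 20/121 = 457/968

457/968


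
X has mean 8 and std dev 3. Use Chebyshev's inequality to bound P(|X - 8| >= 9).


k = 9/3 = 3
Chebyshev: P(|X-mu| >= k*sigma) <= 1/k^2 = 1/3^2 = 1/9

1/9


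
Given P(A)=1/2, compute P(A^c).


P(A') = 1 - P(A) = 1 - 1/2 = 1/2

1/2


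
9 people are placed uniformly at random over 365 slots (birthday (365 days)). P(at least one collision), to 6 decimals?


P(all different) = prod((365-i)/365 for i=0..8) = 0.905376
P(at least one match) = 1 - 0.905376 = 0.094624

0.094624


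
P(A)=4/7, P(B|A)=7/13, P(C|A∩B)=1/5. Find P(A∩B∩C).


P(A∩B∩C) = P(A) * P(B|A) * P(C|A∩B)
= 4/7 * 7/13 * 1/5
= 4/13 * 1/5 = 4/65

4/65


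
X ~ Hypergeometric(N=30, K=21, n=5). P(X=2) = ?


P(X=2) = C(21,2)*C(9,3) / C(30,5)
= 210*84 / 142506
= 17640/142506 = 140/1131

140/1131


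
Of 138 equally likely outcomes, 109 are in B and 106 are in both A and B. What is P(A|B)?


P(A|B) = P(A∩B)/P(B) = (106/138)/(109/138) = 106/109

106/109


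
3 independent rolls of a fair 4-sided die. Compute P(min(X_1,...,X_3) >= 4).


P(min >= 4) = P(all X_i >= 4) = (P(X_1 >= 4))^3
= (1/4)^3 = 1/64

1/64


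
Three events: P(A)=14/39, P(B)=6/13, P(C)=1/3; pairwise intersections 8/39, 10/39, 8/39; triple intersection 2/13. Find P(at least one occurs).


P(A∪B∪C) = P(A)+P(B)+P(C) - P(AB)-P(AC)-P(BC) + P(ABC)
= 14/39+6/13+1/3 - 8/39-10/39-8/39 + 2/13
= 25/39

25/39


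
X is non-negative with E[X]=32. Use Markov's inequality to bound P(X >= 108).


Markov: P(X >= a) <= E[X]/a
P(X >= 108) <= 32/108 = 8/27

8/27


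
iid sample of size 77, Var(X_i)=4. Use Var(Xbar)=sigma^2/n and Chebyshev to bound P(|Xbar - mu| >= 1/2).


Var(Xbar) = Var(X)/n = 4/77
Chebyshev: P(|Xbar-mu| >= 1/2) <= Var(Xbar)/(1/2)^2 = (4/77)/(1/4) = 16/77

16/77


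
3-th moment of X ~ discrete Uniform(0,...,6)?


E[X^3] = (1/7) * sum(x^3 for x=0..6)
= 441/7 = 63

63


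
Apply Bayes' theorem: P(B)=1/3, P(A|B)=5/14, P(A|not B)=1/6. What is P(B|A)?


P(A) = P(A|B)P(B) + P(A|B')P(B') = 5/14*1/3 + 1/6*2/3 = 29/126
P(B|A) = P(A|B)P(B)/P(A) = (5/42)/(29/126) = 15/29

15/29


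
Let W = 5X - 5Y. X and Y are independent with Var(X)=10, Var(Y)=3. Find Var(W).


Independence => Cov(X,Y)=0
Var(5X - 5Y) = 5^2*Var(X) + (-5)^2*Var(Y)
= 25*10 + 25*3 = 325

325


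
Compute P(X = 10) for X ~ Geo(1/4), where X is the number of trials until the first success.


P(X=10) = (1-p)^9 * p = (3/4)^9 * 1/4
= 19683/262144 * 1/4 = 19683/1048576

19683/1048576


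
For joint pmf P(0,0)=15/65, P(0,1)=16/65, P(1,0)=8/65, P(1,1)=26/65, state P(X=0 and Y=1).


Read from table: P(X=0, Y=1) = 16/65

16/65


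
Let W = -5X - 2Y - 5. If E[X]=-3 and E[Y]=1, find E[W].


E[-5X - 2Y - 5] = -5*E[X] - 2*E[Y] - 5
= (-5)*(-3) + (-2)*(1) + (-5)
= 15 - 2 - 5 = 8

8


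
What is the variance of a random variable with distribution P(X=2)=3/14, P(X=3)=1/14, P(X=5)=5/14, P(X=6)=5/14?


E[X] = 32/7, E[X^2] = 163/7
Var(X) = E[X^2] - (E[X])^2 = 163/7 - (32/7)^2 = 117/49

117/49


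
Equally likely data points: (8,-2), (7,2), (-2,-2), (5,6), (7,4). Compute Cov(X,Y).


E[X]=5, E[Y]=8/5, E[XY]=12
Cov(X,Y) = E[XY] - E[X]E[Y] = 12 - 5*8/5 = 4

4


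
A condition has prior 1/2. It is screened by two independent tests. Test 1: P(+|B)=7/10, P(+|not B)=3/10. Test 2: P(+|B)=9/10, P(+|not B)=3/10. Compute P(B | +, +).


After test 1: P(+) = 7/10*1/2 + 3/10*1/2 = 1/2
P(B|+) = (7/20)/(1/2) = 7/10
After test 2 (use post1 as new prior): P(+) = 9/10*7/10 + 3/10*3/10 = 18/25
P(B|+,+) = (63/100)/(18/25) = 7/8

7/8


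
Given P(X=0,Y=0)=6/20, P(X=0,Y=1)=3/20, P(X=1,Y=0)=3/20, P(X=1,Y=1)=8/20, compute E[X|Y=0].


P(Y=0) = 9/20
E[X|Y=0] = (0*6 + 1*3)/9 = 3/9 = 1/3

1/3


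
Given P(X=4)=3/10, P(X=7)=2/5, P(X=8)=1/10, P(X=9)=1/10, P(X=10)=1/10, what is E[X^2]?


E[X^2] = sum(g(x)*P(x))
= 16*3/10 + 49*2/5 + 64*1/10 + 81*1/10 + 100*1/10
= 489/10

489/10


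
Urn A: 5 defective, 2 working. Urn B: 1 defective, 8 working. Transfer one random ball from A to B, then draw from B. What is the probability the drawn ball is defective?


P(transfer defective) = 5/7; P(transfer working) = 2/7
If defective transferred: Urn II has 2 defective of 10, so P(defective|defective moved) = 1/5
If working transferred: Urn II has 1 defective of 10, so P(defective|working moved) = 1/10
By total probability: P(defective) = 5/7*1/5 + 2/7*1/10 = 6/35

6/35


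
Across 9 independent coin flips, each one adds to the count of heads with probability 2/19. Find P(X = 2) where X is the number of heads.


P(X=2) = C(9,2) * p^2 * (1-p)^7
= 36 * 4/361 * 410338673/893871739
= 59088768912/322687697779

59088768912/322687697779


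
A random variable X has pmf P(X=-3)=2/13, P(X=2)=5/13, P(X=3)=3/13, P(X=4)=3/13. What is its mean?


E[X] = sum(x * P(x))
= -3*2/13 + 2*5/13 + 3*3/13 + 4*3/13
= 25/13

25/13


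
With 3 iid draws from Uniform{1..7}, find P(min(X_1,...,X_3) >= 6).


P(min >= 6) = P(all X_i >= 6) = (P(X_1 >= 6))^3
= (2/7)^3 = 8/343

8/343


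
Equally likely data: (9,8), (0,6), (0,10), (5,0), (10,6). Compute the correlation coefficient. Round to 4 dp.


Cov(X,Y) = -2.4000, Var(X) = 18.1600, Var(Y) = 11.2000
rho = Cov/(sqrt(VarX)*sqrt(VarY)) = -0.1683

-0.1683


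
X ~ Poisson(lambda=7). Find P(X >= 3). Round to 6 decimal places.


P(X>=3) = 1 - P(X<=2) = 1 - (e^(-7)*7^0/0! + e^(-7)*7^1/1! + e^(-7)*7^2/2!)
≈ 1 - (0.0009118820 + 0.0063831738 + 0.0223411082)
= 1 - 0.0296361640 = 0.9703638360
≈ 0.970364

0.970364


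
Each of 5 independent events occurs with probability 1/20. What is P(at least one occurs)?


P(at least one) = 1 - P(none)
P(none) = (1 - 1/20)^5 = (19/20)^5 = 2476099/3200000
P(at least one) = 1 - 2476099/3200000 = 723901/3200000

723901/3200000


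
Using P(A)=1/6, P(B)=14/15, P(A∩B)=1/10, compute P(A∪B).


P(A∪B) = P(A) + P(B) - P(A∩B)
= 1/6 + 14/15 - 1/10 = 1

1


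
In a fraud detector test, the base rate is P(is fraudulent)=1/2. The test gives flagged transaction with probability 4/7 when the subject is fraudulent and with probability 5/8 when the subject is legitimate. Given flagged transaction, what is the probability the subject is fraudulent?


P(A) = P(A|B)P(B) + P(A|B')P(B') = 4/7*1/2 + 5/8*1/2 = 67/112
P(B|A) = P(A|B)P(B)/P(A) = (2/7)/(67/112) = 32/67

32/67


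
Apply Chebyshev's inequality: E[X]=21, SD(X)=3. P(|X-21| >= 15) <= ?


k = 15/3 = 5
Chebyshev: P(|X-mu| >= k*sigma) <= 1/k^2 = 1/5^2 = 1/25

1/25


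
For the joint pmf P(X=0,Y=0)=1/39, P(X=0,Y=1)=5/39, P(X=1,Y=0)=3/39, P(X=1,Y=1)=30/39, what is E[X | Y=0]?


P(Y=0) = 4/39
E[X|Y=0] = (0*1 + 1*3)/4 = 3/4

3/4


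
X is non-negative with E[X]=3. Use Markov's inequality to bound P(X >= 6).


Markov: P(X >= a) <= E[X]/a
P(X >= 6) <= 3/6 = 1/2

1/2


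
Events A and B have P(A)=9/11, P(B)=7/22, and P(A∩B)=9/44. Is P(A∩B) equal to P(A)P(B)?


P(A)*P(B) = 9/11*7/22 = 63/242
P(A∩B) = 9/44 != 63/242, so not independent

No, A and B are not independent


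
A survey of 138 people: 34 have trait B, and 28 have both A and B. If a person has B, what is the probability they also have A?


P(A|B) = P(A∩B)/P(B) = (28/138)/(34/138) = 28/34 = 14/17

14/17


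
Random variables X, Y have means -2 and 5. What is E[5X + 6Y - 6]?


E[5X + 6Y - 6] = 5*E[X] + 6*E[Y] - 6
= (5)*(-2) + (6)*(5) + (-6)
= -10 + 30 - 6 = 14

14


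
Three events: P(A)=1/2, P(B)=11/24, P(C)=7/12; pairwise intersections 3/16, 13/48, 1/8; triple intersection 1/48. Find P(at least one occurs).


P(A∪B∪C) = P(A)+P(B)+P(C) - P(AB)-P(AC)-P(BC) + P(ABC)
= 1/2+11/24+7/12 - 3/16-13/48-1/8 + 1/48
= 47/48

47/48


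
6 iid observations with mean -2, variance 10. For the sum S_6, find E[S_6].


E[S_n] = n*E[X_1] = 6*-2 = -12

-12


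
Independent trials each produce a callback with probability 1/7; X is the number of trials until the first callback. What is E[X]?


For geometric (trials until first success), E[X] = 1/p = 1/(1/7) = 7

7


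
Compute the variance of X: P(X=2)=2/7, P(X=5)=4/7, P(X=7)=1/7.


E[X] = 31/7, E[X^2] = 157/7
Var(X) = E[X^2] - (E[X])^2 = 157/7 - (31/7)^2 = 138/49

138/49


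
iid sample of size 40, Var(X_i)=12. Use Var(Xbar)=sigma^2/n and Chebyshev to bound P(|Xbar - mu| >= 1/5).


Var(Xbar) = Var(X)/n = 12/40
Chebyshev: P(|Xbar-mu| >= 1/5) <= Var(Xbar)/(1/5)^2 = (3/10)/(1/25) = 15/2
Bound exceeds 1, so trivial bound: 1

1


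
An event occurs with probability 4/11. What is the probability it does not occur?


P(A') = 1 - P(A) = 1 - 4/11 = 7/11

7/11


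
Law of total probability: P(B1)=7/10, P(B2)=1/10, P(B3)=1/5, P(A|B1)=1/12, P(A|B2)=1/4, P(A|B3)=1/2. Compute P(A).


P(A) = P(A|B1)P(B1) + P(A|B2)P(B2) + P(A|B3)P(B3)
= 1/12*7/10 + 1/4*1/10 + 1/2*1/5
= 7/120 + 1/40 + 1/10 = 11/60

11/60


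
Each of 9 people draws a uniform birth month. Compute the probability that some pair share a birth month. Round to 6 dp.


P(all different) = prod((12-i)/12 for i=0..8) = 0.015472
P(at least one match) = 1 - 0.015472 = 0.984528

0.984528


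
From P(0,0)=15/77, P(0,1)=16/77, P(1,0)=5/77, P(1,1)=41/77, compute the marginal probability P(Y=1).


P(Y=1) = P(0,1)+P(1,1) = 16/77 + 41/77 = 57/77

57/77


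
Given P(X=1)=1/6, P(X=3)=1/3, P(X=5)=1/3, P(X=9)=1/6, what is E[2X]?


E[2X] = sum(g(x)*P(x))
= 2*1/6 + 6*1/3 + 10*1/3 + 18*1/6
= 26/3

26/3


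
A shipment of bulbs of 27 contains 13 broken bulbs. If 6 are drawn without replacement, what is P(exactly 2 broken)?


P(X=2) = C(13,2)*C(14,4) / C(27,6)
= 78*1001 / 296010
= 78078/296010 = 91/345

91/345


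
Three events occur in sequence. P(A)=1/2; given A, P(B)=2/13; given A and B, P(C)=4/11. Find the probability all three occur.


P(A∩B∩C) = P(A) * P(B|A) * P(C|A∩B)
= 1/2 * 2/13 * 4/11
= 1/13 * 4/11 = 4/143

4/143


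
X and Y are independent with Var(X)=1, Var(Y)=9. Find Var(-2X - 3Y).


Independence => Cov(X,Y)=0
Var(-2X - 3Y) = (-2)^2*Var(X) + (-3)^2*Var(Y)
= 4*1 + 9*9 = 85

85


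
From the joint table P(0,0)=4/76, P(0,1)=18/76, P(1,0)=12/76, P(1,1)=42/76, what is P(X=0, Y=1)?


Read from table: P(X=0, Y=1) = 18/76 = 9/38

9/38


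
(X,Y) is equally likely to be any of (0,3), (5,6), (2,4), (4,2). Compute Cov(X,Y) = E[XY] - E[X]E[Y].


E[X]=11/4, E[Y]=15/4, E[XY]=23/2
Cov(X,Y) = E[XY] - E[X]E[Y] = 23/2 - 11/4*15/4 = 19/16

19/16


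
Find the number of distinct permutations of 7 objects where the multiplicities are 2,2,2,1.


7! = 5040
Denominator: 2!=2 * 2!=2 * 2!=2 * 1!=1
Coefficient = 5040 / 8 = 630

630


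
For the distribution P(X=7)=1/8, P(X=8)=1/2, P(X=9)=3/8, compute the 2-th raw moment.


E[X^2] = sum(x^2 * P(x))
= 49*1/8 + 64*1/2 + 81*3/8
= 137/2

137/2


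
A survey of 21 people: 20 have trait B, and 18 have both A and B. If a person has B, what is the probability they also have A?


P(A|B) = P(A∩B)/P(B) = (18/21)/(20/21) = 18/20 = 9/10

9/10


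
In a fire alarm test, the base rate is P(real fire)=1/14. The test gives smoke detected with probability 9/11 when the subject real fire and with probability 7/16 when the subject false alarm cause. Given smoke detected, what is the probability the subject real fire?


P(A) = P(A|B)P(B) + P(A|B')P(B') = 9/11*1/14 + 7/16*13/14 = 1145/2464
P(B|A) = P(A|B)P(B)/P(A) = (9/154)/(1145/2464) = 144/1145

144/1145


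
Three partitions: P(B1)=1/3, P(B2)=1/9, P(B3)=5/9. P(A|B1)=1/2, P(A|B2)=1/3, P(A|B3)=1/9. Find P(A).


P(A) = P(A|B1)P(B1) + P(A|B2)P(B2) + P(A|B3)P(B3)
= 1/2*1/3 + 1/3*1/9 + 1/9*5/9
= 1/6 + 1/27 + 5/81 = 43/162

43/162


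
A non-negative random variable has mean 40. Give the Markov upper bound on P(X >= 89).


Markov: P(X >= a) <= E[X]/a
P(X >= 89) <= 40/89

40/89


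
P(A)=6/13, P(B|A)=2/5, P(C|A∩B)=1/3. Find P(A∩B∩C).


P(A∩B∩C) = P(A) * P(B|A) * P(C|A∩B)
= 6/13 * 2/5 * 1/3
= 12/65 * 1/3 = 4/65

4/65


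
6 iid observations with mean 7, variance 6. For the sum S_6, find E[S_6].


E[S_n] = n*E[X_1] = 6*7 = 42

42


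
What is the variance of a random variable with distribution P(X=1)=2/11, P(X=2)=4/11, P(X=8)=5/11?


E[X] = 50/11, E[X^2] = 338/11
Var(X) = E[X^2] - (E[X])^2 = 338/11 - (50/11)^2 = 1218/121

1218/121


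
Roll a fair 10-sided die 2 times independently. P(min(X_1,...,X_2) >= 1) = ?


P(min >= 1) = P(all X_i >= 1) = (P(X_1 >= 1))^2
= (10/10)^2 = 1^2 = 1

1


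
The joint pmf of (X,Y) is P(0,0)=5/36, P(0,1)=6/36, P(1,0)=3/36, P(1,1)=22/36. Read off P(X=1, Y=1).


Read from table: P(X=1, Y=1) = 22/36 = 11/18

11/18


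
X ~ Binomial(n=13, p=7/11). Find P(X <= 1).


P(X<=1) = P(X=0) + P(X=1)
= 67108864/34522712143931 + 1526726656/34522712143931
= 1593835520/34522712143931

1593835520/34522712143931


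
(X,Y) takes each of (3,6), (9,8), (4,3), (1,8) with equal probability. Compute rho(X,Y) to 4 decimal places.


Cov(X,Y) = 0.9375, Var(X) = 8.6875, Var(Y) = 4.1875
rho = Cov/(sqrt(VarX)*sqrt(VarY)) = 0.1554

0.1554


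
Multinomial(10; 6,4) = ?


10! = 3628800
Denominator: 6!=720 * 4!=24
Coefficient = 3628800 / 17280 = 210

210


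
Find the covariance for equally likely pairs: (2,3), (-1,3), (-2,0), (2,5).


E[X]=1/4, E[Y]=11/4, E[XY]=13/4
Cov(X,Y) = E[XY] - E[X]E[Y] = 13/4 - 1/4*11/4 = 41/16

41/16


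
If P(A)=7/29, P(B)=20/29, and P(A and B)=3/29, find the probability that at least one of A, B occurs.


P(A∪B) = P(A) + P(B) - P(A∩B)
= 7/29 + 20/29 - 3/29 = 24/29

24/29


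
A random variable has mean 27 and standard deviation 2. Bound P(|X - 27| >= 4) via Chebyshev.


k = 4/2 = 2
Chebyshev: P(|X-mu| >= k*sigma) <= 1/k^2 = 1/2^2 = 1/4

1/4


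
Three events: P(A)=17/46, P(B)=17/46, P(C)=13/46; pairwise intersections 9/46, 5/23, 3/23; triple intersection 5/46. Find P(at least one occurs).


P(A∪B∪C) = P(A)+P(B)+P(C) - P(AB)-P(AC)-P(BC) + P(ABC)
= 17/46+17/46+13/46 - 9/46-5/23-3/23 + 5/46
= 27/46

27/46


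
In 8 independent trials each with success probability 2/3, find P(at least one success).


P(at least one) = 1 - P(none)
P(none) = (1 - 2/3)^8 = (1/3)^8 = 1/6561
P(at least one) = 1 - 1/6561 = 6560/6561

6560/6561


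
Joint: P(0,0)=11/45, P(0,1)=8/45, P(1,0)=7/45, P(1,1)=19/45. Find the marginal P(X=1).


P(X=1) = P(1,0)+P(1,1) = 7/45 + 19/45 = 26/45

26/45


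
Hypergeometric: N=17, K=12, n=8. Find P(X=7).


P(X=7) = C(12,7)*C(5,1) / C(17,8)
= 792*5 / 24310
= 3960/24310 = 36/221

36/221


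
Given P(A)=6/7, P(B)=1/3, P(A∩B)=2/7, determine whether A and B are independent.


P(A)*P(B) = 6/7*1/3 = 2/7
P(A∩B) = 2/7, which equals P(A)P(B), so independent

Yes, A and B are independent


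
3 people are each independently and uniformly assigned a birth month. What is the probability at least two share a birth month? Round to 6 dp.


P(all different) = prod((12-i)/12 for i=0..2) = 0.763889
P(at least one match) = 1 - 0.763889 = 0.236111

0.236111


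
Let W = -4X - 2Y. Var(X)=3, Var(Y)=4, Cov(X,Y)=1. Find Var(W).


Var(-4X - 2Y) = (-4)^2*Var(X) + (-2)^2*Var(Y) + 2*(-4)*(-2)*Cov(X,Y)
= 16*3 + 4*4 + 16*1
= 48 + 16 + 16 = 80

80


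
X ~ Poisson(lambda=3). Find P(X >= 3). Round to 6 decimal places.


P(X>=3) = 1 - P(X<=2) = 1 - (e^(-3)*3^0/0! + e^(-3)*3^1/1! + e^(-3)*3^2/2!)
≈ 1 - (0.0497870684 + 0.1493612051 + 0.2240418077)
= 1 - 0.4231900812 = 0.5768099188
≈ 0.576810

0.576810


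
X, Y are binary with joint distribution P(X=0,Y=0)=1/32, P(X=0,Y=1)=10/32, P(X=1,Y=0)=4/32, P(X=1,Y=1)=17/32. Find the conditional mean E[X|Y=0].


P(Y=0) = 5/32
E[X|Y=0] = (0*1 + 1*4)/5 = 4/5

4/5


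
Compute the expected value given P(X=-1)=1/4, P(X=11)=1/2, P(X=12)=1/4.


E[X] = sum(x * P(x))
= -1*1/4 + 11*1/2 + 12*1/4
= 33/4

33/4


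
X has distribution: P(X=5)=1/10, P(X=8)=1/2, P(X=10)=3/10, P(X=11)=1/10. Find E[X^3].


E[X^3] = sum(g(x)*P(x))
= 125*1/10 + 512*1/2 + 1000*3/10 + 1331*1/10
= 3508/5

3508/5


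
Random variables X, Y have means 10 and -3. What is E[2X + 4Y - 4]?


E[2X + 4Y - 4] = 2*E[X] + 4*E[Y] - 4
= (2)*(10) + (4)*(-3) + (-4)
= 20 - 12 - 4 = 4

4


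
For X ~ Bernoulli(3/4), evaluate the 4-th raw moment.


For Bernoulli: X in {0,1}
E[X^4] = 0^4*(1-3/4) + 1^4*3/4 = 3/4

3/4


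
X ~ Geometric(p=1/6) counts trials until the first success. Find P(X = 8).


P(X=8) = (1-p)^7 * p = (5/6)^7 * 1/6
= 78125/279936 * 1/6 = 78125/1679616

78125/1679616


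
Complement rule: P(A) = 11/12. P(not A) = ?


P(A') = 1 - P(A) = 1 - 11/12 = 1/12

1/12


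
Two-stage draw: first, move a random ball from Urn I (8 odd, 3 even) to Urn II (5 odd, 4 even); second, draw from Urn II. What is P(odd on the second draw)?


P(transfer odd) = 8/11; P(transfer even) = 3/11
If odd transferred: Urn II has 6 odd of 10, so P(odd|odd moved) = 3/5
If even transferred: Urn II has 5 odd of 10, so P(odd|even moved) = 1/2
By total probability: P(odd) = 8/11*3/5 + 3/11*1/2 = 63/110

63/110
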